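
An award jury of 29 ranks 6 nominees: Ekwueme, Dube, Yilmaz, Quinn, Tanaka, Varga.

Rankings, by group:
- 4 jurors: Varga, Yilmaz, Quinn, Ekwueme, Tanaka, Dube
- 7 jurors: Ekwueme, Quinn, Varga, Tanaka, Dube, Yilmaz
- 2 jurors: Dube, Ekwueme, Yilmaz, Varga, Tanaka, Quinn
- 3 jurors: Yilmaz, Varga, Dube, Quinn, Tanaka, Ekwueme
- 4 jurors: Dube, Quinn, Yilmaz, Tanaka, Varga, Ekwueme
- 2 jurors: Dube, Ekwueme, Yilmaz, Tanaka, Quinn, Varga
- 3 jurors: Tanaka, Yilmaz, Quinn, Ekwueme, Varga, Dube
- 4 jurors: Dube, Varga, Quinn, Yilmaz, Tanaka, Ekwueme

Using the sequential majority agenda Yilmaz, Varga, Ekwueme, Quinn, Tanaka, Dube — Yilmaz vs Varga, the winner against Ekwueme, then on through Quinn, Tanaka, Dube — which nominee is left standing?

Dube

Round 1: Yilmaz vs Varga — 14–15, Varga advances.
Round 2: Varga vs Ekwueme — 15–14, Varga advances.
Round 3: Varga vs Quinn — 13–16, Quinn advances.
Round 4: Quinn vs Tanaka — 22–7, Quinn advances.
Round 5: Quinn vs Dube — 14–15, Dube advances.
The agenda winner is Dube.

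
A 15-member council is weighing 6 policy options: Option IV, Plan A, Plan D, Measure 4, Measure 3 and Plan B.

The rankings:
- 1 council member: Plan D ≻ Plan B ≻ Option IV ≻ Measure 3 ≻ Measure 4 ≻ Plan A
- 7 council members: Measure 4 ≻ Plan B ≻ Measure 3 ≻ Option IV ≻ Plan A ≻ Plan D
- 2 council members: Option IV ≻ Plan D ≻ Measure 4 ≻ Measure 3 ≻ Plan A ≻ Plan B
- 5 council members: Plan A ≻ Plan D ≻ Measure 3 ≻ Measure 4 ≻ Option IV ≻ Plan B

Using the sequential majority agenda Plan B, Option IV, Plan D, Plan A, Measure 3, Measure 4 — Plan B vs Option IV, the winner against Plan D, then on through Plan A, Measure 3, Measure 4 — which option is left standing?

Measure 4

Round 1: Plan B vs Option IV — 8–7, Plan B advances.
Round 2: Plan B vs Plan D — 7–8, Plan D advances.
Round 3: Plan D vs Plan A — 3–12, Plan A advances.
Round 4: Plan A vs Measure 3 — 5–10, Measure 3 advances.
Round 5: Measure 3 vs Measure 4 — 6–9, Measure 4 advances.
The agenda winner is Measure 4.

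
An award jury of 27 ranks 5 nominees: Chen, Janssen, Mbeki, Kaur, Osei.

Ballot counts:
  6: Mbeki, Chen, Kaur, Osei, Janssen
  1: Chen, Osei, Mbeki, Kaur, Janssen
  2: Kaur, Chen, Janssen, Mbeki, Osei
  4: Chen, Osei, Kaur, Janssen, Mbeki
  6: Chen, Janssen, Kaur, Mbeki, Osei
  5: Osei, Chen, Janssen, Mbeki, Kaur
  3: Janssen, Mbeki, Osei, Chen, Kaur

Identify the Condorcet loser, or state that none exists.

none

Head-to-head results (27 jurors):
Chen vs Janssen: Chen wins 24–3.
Chen–Mbeki: Chen 18–9.
Chen vs Kaur: 6+1+4+6+5+3 = 25 for Chen, 2 for Kaur — Chen by 25–2.
Chen vs Osei: 6+1+2+4+6 = 19 for Chen, 8 for Osei — Chen by 19–8.
Janssen vs Mbeki: 20 to 7, Janssen.
Janssen vs Kaur: Janssen wins 14–13.
Janssen vs Osei: Osei wins 16–11.
Mbeki–Kaur: Mbeki 15–12.
Mbeki vs Osei: Mbeki wins 17–10.
Kaur vs Osei: Kaur is ranked higher on 6+2+6 = 14 ballots, Osei on 13. Kaur wins 14–13.
Every nominee wins at least one matchup (Chen beats Janssen; Janssen beats Mbeki; Mbeki beats Kaur; Kaur beats Osei; Osei beats Janssen), so there is no Condorcet loser.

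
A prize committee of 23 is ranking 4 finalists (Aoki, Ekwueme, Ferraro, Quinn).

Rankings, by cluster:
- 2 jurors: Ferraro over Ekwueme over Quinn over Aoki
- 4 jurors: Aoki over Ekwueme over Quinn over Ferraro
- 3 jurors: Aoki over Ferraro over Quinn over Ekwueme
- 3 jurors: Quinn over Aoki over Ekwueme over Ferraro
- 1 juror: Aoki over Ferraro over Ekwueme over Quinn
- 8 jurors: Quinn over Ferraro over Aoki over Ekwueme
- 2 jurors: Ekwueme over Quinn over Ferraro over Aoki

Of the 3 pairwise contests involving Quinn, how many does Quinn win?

3

Quinn against each rival (23 jurors):
Quinn vs Aoki: Quinn is ranked higher on 2+3+8+2 = 15 ballots, Aoki on 8. Quinn wins 15–8.
Quinn vs Ekwueme: Quinn, 14–9.
Quinn–Ferraro: Quinn 17–6.
Quinn beats Aoki, Ekwueme, Ferraro — 3 pairwise wins.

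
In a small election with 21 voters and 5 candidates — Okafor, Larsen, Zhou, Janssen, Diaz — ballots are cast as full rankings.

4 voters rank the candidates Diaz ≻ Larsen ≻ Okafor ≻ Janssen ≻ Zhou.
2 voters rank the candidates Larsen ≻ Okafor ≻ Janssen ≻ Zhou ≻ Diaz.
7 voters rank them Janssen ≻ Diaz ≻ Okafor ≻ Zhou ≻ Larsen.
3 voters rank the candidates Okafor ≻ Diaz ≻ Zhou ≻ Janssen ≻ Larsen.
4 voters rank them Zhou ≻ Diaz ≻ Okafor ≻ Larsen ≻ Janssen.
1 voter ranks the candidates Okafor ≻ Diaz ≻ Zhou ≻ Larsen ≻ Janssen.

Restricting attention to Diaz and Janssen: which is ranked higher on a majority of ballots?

Ballots ranking Diaz above Janssen: 4 + 3 + 4 + 1 = 12.
Ballots ranking Janssen above Diaz: 21 − 12 = 9.
Diaz wins the head-to-head 12–9.

Diaz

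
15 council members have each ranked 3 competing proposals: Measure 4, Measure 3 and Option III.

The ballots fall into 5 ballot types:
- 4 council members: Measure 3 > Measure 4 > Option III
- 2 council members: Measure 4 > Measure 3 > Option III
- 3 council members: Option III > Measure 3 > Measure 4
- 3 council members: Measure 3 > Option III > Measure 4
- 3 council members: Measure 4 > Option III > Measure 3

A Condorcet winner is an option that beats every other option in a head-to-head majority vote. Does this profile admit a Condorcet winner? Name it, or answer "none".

Check each pair by majority over 15 ballots:
Measure 4–Measure 3: Measure 3 10–5.
Measure 4–Option III: Measure 4 9–6.
Measure 3–Option III: Measure 3 9–6.
Measure 3 beats each of Measure 4, Option III — Measure 3 is the Condorcet winner.

Measure 3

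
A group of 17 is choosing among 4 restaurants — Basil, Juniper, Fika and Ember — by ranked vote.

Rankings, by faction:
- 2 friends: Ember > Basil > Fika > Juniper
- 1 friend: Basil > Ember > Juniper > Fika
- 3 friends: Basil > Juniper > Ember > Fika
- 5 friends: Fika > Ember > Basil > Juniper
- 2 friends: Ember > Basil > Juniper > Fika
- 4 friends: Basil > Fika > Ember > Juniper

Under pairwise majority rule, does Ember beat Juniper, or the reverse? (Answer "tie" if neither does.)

Ballots ranking Ember above Juniper: 2 + 1 + 5 + 2 + 4 = 14.
Ballots ranking Juniper above Ember: 17 − 14 = 3.
Ember wins the head-to-head 14–3.

Ember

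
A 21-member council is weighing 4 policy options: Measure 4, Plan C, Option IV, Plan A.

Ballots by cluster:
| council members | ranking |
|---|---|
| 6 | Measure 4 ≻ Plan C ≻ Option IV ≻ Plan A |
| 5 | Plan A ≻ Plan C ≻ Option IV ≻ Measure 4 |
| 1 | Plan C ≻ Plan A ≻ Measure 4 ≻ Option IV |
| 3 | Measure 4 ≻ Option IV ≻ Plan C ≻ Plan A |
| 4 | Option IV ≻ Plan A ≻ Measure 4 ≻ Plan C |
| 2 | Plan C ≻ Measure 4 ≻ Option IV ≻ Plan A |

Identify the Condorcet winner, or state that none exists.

Pairwise majorities:
Measure 4 vs Plan C: Measure 4, 13–8.
Measure 4–Option IV: Measure 4 12–9.
Measure 4–Plan A: Measure 4 11–10.
Plan C vs Option IV: Plan C, 14–7.
Plan C vs Plan A: Plan C, 12–9.
Option IV–Plan A: Option IV 15–6.
Measure 4 beats each of Plan C, Option IV, Plan A — Measure 4 is the Condorcet winner.

Measure 4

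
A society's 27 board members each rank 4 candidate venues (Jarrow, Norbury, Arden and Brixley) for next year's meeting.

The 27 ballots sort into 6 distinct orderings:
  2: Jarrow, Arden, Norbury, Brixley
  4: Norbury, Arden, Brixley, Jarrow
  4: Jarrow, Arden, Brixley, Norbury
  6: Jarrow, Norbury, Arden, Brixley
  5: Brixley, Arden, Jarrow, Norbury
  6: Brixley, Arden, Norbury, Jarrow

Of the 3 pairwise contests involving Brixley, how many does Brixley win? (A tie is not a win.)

2

Brixley against each rival (27 organisers):
Brixley vs Jarrow: Brixley, 15–12.
Brixley vs Norbury: Brixley, 15–12.
Brixley vs Arden: Brixley is ranked higher on 5+6 = 11 ballots, Arden on 16. Arden wins 16–11.
Brixley beats Jarrow, Norbury; loses to Arden — 2 pairwise wins.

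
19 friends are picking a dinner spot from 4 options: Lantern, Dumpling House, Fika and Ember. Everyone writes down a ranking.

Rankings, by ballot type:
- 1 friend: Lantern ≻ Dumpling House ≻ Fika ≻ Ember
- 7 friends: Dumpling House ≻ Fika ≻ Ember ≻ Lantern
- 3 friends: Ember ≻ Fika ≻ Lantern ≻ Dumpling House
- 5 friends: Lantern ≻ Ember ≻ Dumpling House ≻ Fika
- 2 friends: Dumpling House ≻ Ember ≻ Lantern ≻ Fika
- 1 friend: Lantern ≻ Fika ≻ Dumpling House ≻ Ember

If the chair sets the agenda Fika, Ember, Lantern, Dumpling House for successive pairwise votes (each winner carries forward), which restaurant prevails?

Round 1: Fika vs Ember — 9–10, Ember advances.
Round 2: Ember vs Lantern — 12–7, Ember advances.
Round 3: Ember vs Dumpling House — 8–11, Dumpling House advances.
The agenda winner is Dumpling House.

Dumpling House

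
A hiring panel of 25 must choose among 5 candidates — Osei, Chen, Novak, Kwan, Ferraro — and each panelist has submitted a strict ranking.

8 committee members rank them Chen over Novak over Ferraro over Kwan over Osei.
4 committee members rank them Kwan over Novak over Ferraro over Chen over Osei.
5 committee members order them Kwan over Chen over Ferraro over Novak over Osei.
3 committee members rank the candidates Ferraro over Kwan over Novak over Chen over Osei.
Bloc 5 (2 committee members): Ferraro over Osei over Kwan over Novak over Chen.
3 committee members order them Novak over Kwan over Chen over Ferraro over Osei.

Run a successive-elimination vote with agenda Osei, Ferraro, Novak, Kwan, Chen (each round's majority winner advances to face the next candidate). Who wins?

Round 1: Osei vs Ferraro — 0–25, Ferraro advances.
Round 2: Ferraro vs Novak — 10–15, Novak advances.
Round 3: Novak vs Kwan — 11–14, Kwan advances.
Round 4: Kwan vs Chen — 17–8, Kwan advances.
Kwan survives the agenda.

Kwan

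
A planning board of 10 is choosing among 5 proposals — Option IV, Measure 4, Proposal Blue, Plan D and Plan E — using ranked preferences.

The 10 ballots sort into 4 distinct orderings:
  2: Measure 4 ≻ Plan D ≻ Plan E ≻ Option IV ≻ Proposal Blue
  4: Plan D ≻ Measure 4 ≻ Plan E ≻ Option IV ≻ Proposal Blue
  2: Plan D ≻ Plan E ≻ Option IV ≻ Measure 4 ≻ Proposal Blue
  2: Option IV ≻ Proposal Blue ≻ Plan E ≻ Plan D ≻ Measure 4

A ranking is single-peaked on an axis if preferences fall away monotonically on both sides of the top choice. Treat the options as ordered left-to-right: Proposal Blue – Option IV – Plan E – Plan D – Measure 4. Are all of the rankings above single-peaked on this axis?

yes

Axis positions: Proposal Blue=1, Option IV=2, Plan E=3, Plan D=4, Measure 4=5.
Cluster 1 (peak Measure 4 at position 5): ranking walks positions 5-4-3-2-1, expanding outward from the peak — single-peaked.
Cluster 2 (peak Plan D at position 4): ranking walks positions 4-5-3-2-1, expanding outward from the peak — single-peaked.
Cluster 3 (peak Plan D at position 4): ranking walks positions 4-3-2-5-1, expanding outward from the peak — single-peaked.
Cluster 4 (peak Option IV at position 2): ranking walks positions 2-1-3-4-5, expanding outward from the peak — single-peaked.
Every ranking is single-peaked on this axis.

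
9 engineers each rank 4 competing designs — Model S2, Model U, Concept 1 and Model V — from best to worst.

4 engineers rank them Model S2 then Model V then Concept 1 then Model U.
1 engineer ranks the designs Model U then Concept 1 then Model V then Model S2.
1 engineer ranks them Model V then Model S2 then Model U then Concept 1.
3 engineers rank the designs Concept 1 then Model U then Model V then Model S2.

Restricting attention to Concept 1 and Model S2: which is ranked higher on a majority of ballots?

Model S2

Ballots ranking Concept 1 above Model S2: 1 + 3 = 4.
Ballots ranking Model S2 above Concept 1: 9 − 4 = 5.
Model S2 wins the head-to-head 5–4.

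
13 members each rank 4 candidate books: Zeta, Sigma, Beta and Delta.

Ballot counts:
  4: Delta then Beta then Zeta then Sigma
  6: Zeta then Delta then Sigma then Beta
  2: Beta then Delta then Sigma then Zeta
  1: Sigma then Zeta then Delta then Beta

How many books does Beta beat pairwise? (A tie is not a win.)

0

Beta against each rival (13 members):
Beta vs Zeta: Beta is ranked higher on 4+2 = 6 ballots, Zeta on 7. Zeta wins 7–6.
Beta vs Sigma: Sigma, 7–6.
Beta vs Delta: Delta, 11–2.
Beta beats no one; loses to Zeta, Sigma, Delta — 0 pairwise wins.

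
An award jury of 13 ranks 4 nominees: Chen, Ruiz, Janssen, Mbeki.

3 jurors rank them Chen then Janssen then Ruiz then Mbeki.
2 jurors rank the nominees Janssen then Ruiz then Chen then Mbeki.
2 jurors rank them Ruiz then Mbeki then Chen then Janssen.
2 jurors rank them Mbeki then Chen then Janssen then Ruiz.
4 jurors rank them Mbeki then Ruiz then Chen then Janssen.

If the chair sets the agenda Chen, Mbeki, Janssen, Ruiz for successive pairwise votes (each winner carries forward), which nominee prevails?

Ruiz

Round 1: Chen vs Mbeki — 5–8, Mbeki advances.
Round 2: Mbeki vs Janssen — 8–5, Mbeki advances.
Round 3: Mbeki vs Ruiz — 6–7, Ruiz advances.
Ruiz survives the agenda.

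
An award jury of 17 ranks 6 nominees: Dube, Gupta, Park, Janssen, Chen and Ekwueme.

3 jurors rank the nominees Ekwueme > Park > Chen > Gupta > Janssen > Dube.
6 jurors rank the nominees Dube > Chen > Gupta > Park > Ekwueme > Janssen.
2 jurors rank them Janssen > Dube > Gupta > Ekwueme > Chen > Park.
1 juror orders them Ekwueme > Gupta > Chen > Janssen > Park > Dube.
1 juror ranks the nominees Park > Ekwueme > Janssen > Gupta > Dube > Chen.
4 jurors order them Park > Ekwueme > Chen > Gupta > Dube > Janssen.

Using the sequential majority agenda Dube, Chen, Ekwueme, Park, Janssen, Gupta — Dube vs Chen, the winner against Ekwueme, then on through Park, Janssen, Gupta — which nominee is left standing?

Round 1: Dube vs Chen — 9–8, Dube advances.
Round 2: Dube vs Ekwueme — 8–9, Ekwueme advances.
Round 3: Ekwueme vs Park — 6–11, Park advances.
Round 4: Park vs Janssen — 14–3, Park advances.
Round 5: Park vs Gupta — 8–9, Gupta advances.
Gupta survives the agenda.

Gupta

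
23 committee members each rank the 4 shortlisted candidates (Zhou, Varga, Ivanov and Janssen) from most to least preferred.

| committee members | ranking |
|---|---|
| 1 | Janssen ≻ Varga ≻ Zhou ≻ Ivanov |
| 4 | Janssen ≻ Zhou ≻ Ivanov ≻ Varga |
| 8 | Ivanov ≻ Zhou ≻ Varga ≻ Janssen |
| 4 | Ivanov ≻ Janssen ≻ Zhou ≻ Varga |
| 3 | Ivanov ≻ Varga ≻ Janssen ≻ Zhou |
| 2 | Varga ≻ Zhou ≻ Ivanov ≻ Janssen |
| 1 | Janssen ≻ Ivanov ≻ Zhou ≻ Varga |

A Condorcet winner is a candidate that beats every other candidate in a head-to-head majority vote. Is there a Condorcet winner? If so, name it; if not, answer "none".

Ivanov

Head-to-head results (23 committee members):
Zhou–Varga: Zhou 17–6.
Zhou–Ivanov: Ivanov 16–7.
Zhou vs Janssen: Janssen wins 13–10.
Varga vs Ivanov: Ivanov, 20–3.
Varga–Janssen: Varga 13–10.
Ivanov vs Janssen: Ivanov wins 17–6.
Ivanov wins every pairwise contest, so Ivanov is the Condorcet winner.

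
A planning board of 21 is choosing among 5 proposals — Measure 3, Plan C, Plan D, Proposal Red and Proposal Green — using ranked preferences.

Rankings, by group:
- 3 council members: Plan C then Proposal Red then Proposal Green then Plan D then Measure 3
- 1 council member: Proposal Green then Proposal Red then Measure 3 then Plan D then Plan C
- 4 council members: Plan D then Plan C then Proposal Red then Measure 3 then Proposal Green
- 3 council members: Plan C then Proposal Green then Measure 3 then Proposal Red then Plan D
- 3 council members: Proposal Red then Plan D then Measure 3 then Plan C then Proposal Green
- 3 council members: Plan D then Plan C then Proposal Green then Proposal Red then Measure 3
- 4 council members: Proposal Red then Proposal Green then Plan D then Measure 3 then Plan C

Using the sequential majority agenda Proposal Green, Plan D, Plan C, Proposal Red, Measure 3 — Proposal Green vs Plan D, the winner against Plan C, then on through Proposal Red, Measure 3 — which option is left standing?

Round 1: Proposal Green vs Plan D — 11–10, Proposal Green advances.
Round 2: Proposal Green vs Plan C — 5–16, Plan C advances.
Round 3: Plan C vs Proposal Red — 13–8, Plan C advances.
Round 4: Plan C vs Measure 3 — 13–8, Plan C advances.
The agenda winner is Plan C.

Plan C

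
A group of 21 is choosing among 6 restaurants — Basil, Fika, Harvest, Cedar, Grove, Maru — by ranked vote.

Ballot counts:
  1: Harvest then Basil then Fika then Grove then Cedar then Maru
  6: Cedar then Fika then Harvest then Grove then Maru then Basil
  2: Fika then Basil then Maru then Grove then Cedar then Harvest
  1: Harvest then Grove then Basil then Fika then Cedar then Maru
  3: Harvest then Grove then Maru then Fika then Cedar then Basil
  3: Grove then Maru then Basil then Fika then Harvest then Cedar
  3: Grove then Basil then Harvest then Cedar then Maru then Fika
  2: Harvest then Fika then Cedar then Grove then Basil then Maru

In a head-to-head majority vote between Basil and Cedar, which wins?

Ballots ranking Basil above Cedar: 1 + 2 + 1 + 3 + 3 = 10.
Ballots ranking Cedar above Basil: 21 − 10 = 11.
Cedar wins the head-to-head 11–10.

Cedar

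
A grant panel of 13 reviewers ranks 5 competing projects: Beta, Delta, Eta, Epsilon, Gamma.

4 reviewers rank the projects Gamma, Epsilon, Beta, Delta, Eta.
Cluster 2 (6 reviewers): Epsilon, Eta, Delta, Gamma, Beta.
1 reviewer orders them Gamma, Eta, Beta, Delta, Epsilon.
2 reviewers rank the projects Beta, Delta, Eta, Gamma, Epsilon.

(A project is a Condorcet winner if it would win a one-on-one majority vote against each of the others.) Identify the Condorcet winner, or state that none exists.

Head-to-head results (13 reviewers):
Beta vs Delta: 4+1+2 = 7 for Beta, 6 for Delta — Beta by 7–6.
Beta vs Eta: 4+2 = 6 for Beta, 7 for Eta — Eta by 7–6.
Beta vs Epsilon: Beta preferred on 1+2 = 3 ballots; Epsilon wins 10–3.
Beta vs Gamma: Beta is ranked higher on 2 ballots, Gamma on 11. Gamma wins 11–2.
Delta vs Eta: 4+2 = 6 for Delta, 7 for Eta — Eta by 7–6.
Delta vs Epsilon: 1+2 = 3 for Delta, 10 for Epsilon — Epsilon by 10–3.
Delta vs Gamma: Delta is ranked higher on 6+2 = 8 ballots, Gamma on 5. Delta wins 8–5.
Eta vs Epsilon: Eta preferred on 1+2 = 3 ballots; Epsilon wins 10–3.
Eta vs Gamma: 6+2 = 8 for Eta, 5 for Gamma — Eta by 8–5.
Epsilon vs Gamma: 6 to 7, Gamma.
Each project drops at least one matchup (Beta loses to Eta; Delta loses to Beta; Eta loses to Epsilon; Epsilon loses to Gamma; Gamma loses to Delta); the cycle Beta beats Delta beats Gamma beats Beta rules out a Condorcet winner.

none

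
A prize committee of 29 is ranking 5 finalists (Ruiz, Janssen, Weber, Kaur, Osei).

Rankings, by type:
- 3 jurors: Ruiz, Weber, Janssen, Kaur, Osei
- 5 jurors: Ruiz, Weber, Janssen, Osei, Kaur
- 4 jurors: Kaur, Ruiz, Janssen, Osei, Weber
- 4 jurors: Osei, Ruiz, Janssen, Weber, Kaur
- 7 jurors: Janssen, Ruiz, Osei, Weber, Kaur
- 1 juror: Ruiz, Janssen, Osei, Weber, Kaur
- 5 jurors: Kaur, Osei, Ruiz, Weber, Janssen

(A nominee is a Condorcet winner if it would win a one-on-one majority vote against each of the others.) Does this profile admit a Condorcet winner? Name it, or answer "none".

Ruiz

Head-to-head results (29 jurors):
Ruiz vs Janssen: Ruiz is ranked higher on 3+5+4+4+1+5 = 22 ballots, Janssen on 7. Ruiz wins 22–7.
Ruiz vs Weber: Ruiz wins 29–0.
Ruiz–Kaur: Ruiz 20–9.
Ruiz vs Osei: Ruiz is ranked higher on 3+5+4+7+1 = 20 ballots, Osei on 9. Ruiz wins 20–9.
Janssen vs Weber: 4+4+7+1 = 16 for Janssen, 13 for Weber — Janssen by 16–13.
Janssen vs Kaur: Janssen wins 20–9.
Janssen vs Osei: Janssen preferred on 3+5+4+7+1 = 20 ballots; Janssen wins 20–9.
Weber vs Kaur: Weber wins 20–9.
Weber vs Osei: Osei, 21–8.
Kaur–Osei: Osei 17–12.
Ruiz wins every pairwise contest, so Ruiz is the Condorcet winner.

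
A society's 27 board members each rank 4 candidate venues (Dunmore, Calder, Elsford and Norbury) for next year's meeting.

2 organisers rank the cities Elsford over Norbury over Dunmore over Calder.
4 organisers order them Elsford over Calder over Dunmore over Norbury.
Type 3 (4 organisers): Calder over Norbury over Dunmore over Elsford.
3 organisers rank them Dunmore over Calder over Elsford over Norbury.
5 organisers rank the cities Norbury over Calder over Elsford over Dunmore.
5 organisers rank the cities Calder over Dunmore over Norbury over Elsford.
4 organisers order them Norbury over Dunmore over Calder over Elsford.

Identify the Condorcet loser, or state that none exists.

Elsford

Pairwise majorities:
Dunmore vs Calder: 2+3+4 = 9 for Dunmore, 18 for Calder — Calder by 18–9.
Dunmore vs Elsford: Dunmore preferred on 4+3+5+4 = 16 ballots; Dunmore wins 16–11.
Dunmore vs Norbury: Dunmore preferred on 4+3+5 = 12 ballots; Norbury wins 15–12.
Calder vs Elsford: Calder wins 21–6.
Calder–Norbury: Calder 16–11.
Elsford vs Norbury: 9 to 18, Norbury.
Elsford loses to every other city — it is the Condorcet loser.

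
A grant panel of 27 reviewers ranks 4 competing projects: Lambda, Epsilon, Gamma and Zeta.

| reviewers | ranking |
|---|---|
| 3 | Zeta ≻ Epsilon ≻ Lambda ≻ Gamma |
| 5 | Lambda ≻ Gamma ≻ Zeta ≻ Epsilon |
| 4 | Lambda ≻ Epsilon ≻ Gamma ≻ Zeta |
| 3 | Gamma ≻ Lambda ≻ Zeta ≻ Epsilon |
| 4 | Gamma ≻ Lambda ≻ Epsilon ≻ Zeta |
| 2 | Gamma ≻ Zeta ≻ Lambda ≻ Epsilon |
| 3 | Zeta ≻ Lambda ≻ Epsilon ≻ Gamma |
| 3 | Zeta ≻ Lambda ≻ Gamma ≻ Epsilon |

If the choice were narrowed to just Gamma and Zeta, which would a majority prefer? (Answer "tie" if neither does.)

Gamma

Ballots ranking Gamma above Zeta: 5 + 4 + 3 + 4 + 2 = 18.
Ballots ranking Zeta above Gamma: 27 − 18 = 9.
Gamma wins the head-to-head 18–9.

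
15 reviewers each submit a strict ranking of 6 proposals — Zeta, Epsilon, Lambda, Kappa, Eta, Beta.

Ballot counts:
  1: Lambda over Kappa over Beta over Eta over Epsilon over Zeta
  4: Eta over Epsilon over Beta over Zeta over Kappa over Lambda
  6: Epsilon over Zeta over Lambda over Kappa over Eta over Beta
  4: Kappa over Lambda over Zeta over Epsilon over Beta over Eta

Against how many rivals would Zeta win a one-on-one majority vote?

Zeta against each rival (15 reviewers):
Zeta–Epsilon: Epsilon 11–4.
Zeta vs Lambda: Zeta preferred on 4+6 = 10 ballots; Zeta wins 10–5.
Zeta vs Kappa: Zeta wins 10–5.
Zeta vs Eta: Zeta preferred on 6+4 = 10 ballots; Zeta wins 10–5.
Zeta vs Beta: 10 to 5, Zeta.
Zeta beats Lambda, Kappa, Eta, Beta; loses to Epsilon — 4 pairwise wins.

4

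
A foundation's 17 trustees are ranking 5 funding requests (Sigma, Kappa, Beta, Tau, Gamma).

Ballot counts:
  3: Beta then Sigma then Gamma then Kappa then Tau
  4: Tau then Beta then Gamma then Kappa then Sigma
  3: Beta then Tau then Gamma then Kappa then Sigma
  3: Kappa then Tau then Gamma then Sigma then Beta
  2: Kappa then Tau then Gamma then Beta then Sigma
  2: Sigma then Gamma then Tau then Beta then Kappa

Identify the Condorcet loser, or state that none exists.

Pairwise majorities:
Sigma vs Kappa: Kappa, 12–5.
Sigma–Beta: Beta 12–5.
Sigma vs Tau: Tau, 12–5.
Sigma vs Gamma: Gamma wins 12–5.
Kappa vs Beta: 3+2 = 5 for Kappa, 12 for Beta — Beta by 12–5.
Kappa vs Tau: Kappa is ranked higher on 3+3+2 = 8 ballots, Tau on 9. Tau wins 9–8.
Kappa vs Gamma: 5 to 12, Gamma.
Beta vs Tau: Tau wins 11–6.
Beta vs Gamma: Beta wins 10–7.
Tau vs Gamma: Tau preferred on 4+3+3+2 = 12 ballots; Tau wins 12–5.
Sigma is beaten in every head-to-head and is the Condorcet loser.

Sigma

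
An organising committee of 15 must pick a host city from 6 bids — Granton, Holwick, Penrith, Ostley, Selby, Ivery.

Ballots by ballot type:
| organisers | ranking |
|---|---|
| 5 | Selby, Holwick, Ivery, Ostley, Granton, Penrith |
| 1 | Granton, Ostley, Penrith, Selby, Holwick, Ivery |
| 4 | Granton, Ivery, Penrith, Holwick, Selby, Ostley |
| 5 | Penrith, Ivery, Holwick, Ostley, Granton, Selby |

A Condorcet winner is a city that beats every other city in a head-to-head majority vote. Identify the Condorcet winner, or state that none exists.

Pairwise majorities:
Granton vs Holwick: Holwick wins 10–5.
Granton vs Penrith: Granton, 10–5.
Granton vs Ostley: Ostley wins 10–5.
Granton vs Selby: Granton wins 10–5.
Granton–Ivery: Ivery 10–5.
Holwick vs Penrith: Penrith wins 10–5.
Holwick vs Ostley: Holwick, 14–1.
Holwick–Selby: Holwick 9–6.
Holwick vs Ivery: Ivery, 9–6.
Penrith vs Ostley: Penrith, 9–6.
Penrith vs Selby: Penrith wins 10–5.
Penrith–Ivery: Ivery 9–6.
Ostley vs Selby: Selby wins 9–6.
Ostley vs Ivery: Ivery, 14–1.
Selby vs Ivery: Ivery, 9–6.
Ivery defeats every rival head-to-head and is the Condorcet winner.

Ivery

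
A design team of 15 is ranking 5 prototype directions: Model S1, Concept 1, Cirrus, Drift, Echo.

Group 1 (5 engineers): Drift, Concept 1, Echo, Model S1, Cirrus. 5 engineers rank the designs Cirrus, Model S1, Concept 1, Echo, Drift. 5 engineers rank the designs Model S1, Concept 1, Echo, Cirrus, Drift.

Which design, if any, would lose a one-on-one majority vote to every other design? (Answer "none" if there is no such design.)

Drift

Head-to-head results (15 engineers):
Model S1 vs Concept 1: Model S1, 10–5.
Model S1 vs Cirrus: Model S1 preferred on 5+5 = 10 ballots; Model S1 wins 10–5.
Model S1 vs Drift: Model S1 preferred on 5+5 = 10 ballots; Model S1 wins 10–5.
Model S1 vs Echo: Model S1 is ranked higher on 5+5 = 10 ballots, Echo on 5. Model S1 wins 10–5.
Concept 1 vs Cirrus: 5+5 = 10 for Concept 1, 5 for Cirrus — Concept 1 by 10–5.
Concept 1–Drift: Concept 1 10–5.
Concept 1–Echo: Concept 1 15–0.
Cirrus vs Drift: Cirrus wins 10–5.
Cirrus–Echo: Echo 10–5.
Drift vs Echo: Echo, 10–5.
Drift is beaten in every head-to-head and is the Condorcet loser.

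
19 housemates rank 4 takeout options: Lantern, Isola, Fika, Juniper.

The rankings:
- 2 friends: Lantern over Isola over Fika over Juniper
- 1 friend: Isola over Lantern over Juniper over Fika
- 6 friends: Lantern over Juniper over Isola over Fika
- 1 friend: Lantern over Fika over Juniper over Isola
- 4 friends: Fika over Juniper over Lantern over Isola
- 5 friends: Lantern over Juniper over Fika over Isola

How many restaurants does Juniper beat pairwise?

2

Juniper against each rival (19 friends):
Juniper–Lantern: Lantern 15–4.
Juniper vs Isola: Juniper is ranked higher on 6+1+4+5 = 16 ballots, Isola on 3. Juniper wins 16–3.
Juniper vs Fika: Juniper preferred on 1+6+5 = 12 ballots; Juniper wins 12–7.
Juniper beats Isola, Fika; loses to Lantern — 2 pairwise wins.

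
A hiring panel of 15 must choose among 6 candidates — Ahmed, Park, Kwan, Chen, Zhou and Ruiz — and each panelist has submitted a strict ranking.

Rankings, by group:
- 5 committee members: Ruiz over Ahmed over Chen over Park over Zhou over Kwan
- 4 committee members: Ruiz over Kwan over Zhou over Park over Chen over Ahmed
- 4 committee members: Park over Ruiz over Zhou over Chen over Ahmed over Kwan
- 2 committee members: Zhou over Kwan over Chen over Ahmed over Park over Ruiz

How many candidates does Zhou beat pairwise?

Zhou against each rival (15 committee members):
Zhou vs Ahmed: Zhou preferred on 4+4+2 = 10 ballots; Zhou wins 10–5.
Zhou vs Park: 4+2 = 6 for Zhou, 9 for Park — Park by 9–6.
Zhou vs Kwan: Zhou preferred on 5+4+2 = 11 ballots; Zhou wins 11–4.
Zhou vs Chen: Zhou wins 10–5.
Zhou vs Ruiz: 2 to 13, Ruiz.
Zhou beats Ahmed, Kwan, Chen; loses to Park, Ruiz — 3 pairwise wins.

3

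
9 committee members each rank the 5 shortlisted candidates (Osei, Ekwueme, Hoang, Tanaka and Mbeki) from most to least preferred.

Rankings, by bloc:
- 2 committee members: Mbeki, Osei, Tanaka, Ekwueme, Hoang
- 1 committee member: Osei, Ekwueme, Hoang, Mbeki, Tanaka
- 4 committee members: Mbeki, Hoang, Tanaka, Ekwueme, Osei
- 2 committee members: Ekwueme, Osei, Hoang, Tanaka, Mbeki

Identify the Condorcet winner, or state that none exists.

Pairwise majorities:
Osei vs Ekwueme: Osei preferred on 2+1 = 3 ballots; Ekwueme wins 6–3.
Osei–Hoang: Osei 5–4.
Osei vs Tanaka: 5 to 4, Osei.
Osei–Mbeki: Mbeki 6–3.
Ekwueme vs Hoang: Ekwueme, 5–4.
Ekwueme vs Tanaka: Ekwueme preferred on 1+2 = 3 ballots; Tanaka wins 6–3.
Ekwueme vs Mbeki: Mbeki wins 6–3.
Hoang vs Tanaka: Hoang is ranked higher on 1+4+2 = 7 ballots, Tanaka on 2. Hoang wins 7–2.
Hoang vs Mbeki: Hoang preferred on 1+2 = 3 ballots; Mbeki wins 6–3.
Tanaka vs Mbeki: Tanaka preferred on 2 ballots; Mbeki wins 7–2.
Only Mbeki has no losses; Mbeki is the Condorcet winner.

Mbeki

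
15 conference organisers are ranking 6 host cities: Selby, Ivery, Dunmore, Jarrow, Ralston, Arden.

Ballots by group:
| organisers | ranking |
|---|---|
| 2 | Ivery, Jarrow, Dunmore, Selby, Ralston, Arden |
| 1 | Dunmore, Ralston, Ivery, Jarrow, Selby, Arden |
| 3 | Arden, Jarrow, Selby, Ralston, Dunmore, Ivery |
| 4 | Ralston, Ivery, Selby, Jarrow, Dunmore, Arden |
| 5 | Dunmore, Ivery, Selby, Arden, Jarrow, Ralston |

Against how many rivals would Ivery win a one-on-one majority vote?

Ivery against each rival (15 organisers):
Ivery vs Selby: Ivery preferred on 2+1+4+5 = 12 ballots; Ivery wins 12–3.
Ivery vs Dunmore: 6 to 9, Dunmore.
Ivery vs Jarrow: Ivery, 12–3.
Ivery vs Ralston: Ralston, 8–7.
Ivery vs Arden: Ivery wins 12–3.
Ivery beats Selby, Jarrow, Arden; loses to Dunmore, Ralston — 3 pairwise wins.

3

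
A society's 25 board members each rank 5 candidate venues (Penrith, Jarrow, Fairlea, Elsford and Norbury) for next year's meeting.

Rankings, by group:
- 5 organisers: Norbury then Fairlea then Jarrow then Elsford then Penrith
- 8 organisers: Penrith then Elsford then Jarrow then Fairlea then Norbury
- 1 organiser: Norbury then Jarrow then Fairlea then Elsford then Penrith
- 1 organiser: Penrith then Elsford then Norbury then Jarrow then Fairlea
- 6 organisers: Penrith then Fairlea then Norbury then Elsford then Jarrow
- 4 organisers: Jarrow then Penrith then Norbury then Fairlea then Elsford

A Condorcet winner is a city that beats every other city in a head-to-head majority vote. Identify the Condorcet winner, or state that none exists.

Head-to-head results (25 organisers):
Penrith vs Jarrow: 8+1+6 = 15 for Penrith, 10 for Jarrow — Penrith by 15–10.
Penrith vs Fairlea: 19 to 6, Penrith.
Penrith vs Elsford: Penrith is ranked higher on 8+1+6+4 = 19 ballots, Elsford on 6. Penrith wins 19–6.
Penrith vs Norbury: 8+1+6+4 = 19 for Penrith, 6 for Norbury — Penrith by 19–6.
Jarrow–Fairlea: Jarrow 14–11.
Jarrow vs Elsford: 10 to 15, Elsford.
Jarrow–Norbury: Norbury 13–12.
Fairlea–Elsford: Fairlea 16–9.
Fairlea vs Norbury: 8+6 = 14 for Fairlea, 11 for Norbury — Fairlea by 14–11.
Elsford vs Norbury: Norbury, 16–9.
Only Penrith has no losses; Penrith is the Condorcet winner.

Penrith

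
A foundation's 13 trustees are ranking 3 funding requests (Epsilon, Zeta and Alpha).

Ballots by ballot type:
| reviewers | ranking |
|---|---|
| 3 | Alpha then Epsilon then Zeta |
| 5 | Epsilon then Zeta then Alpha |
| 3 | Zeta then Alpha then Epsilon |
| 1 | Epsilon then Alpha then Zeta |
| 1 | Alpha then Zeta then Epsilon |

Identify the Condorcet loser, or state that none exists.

Pairwise majorities:
Epsilon vs Zeta: Epsilon preferred on 3+5+1 = 9 ballots; Epsilon wins 9–4.
Epsilon vs Alpha: Epsilon is ranked higher on 5+1 = 6 ballots, Alpha on 7. Alpha wins 7–6.
Zeta vs Alpha: Zeta wins 8–5.
Each project has at least one pairwise win (Epsilon beats Zeta; Zeta beats Alpha; Alpha beats Epsilon) — no Condorcet loser.

none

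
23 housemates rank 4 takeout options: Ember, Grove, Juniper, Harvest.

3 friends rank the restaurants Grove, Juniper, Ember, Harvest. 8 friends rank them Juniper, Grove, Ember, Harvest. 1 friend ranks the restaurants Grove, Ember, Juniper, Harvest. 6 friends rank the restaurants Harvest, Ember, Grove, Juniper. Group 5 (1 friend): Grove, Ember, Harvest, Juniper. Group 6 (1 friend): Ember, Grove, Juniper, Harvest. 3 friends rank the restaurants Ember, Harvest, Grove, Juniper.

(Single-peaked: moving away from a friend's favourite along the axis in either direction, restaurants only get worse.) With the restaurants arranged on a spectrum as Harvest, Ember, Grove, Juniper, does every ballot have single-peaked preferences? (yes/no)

Axis positions: Harvest=1, Ember=2, Grove=3, Juniper=4.
Group 1 (peak Grove at position 3): ranking walks positions 3-4-2-1, expanding outward from the peak — single-peaked.
Group 2 (peak Juniper at position 4): ranking walks positions 4-3-2-1, expanding outward from the peak — single-peaked.
Group 3 (peak Grove at position 3): ranking walks positions 3-2-4-1, expanding outward from the peak — single-peaked.
Group 4 (peak Harvest at position 1): ranking walks positions 1-2-3-4, expanding outward from the peak — single-peaked.
Group 5 (peak Grove at position 3): ranking walks positions 3-2-1-4, expanding outward from the peak — single-peaked.
Group 6 (peak Ember at position 2): ranking walks positions 2-3-4-1, expanding outward from the peak — single-peaked.
Group 7 (peak Ember at position 2): ranking walks positions 2-1-3-4, expanding outward from the peak — single-peaked.
Every ranking is single-peaked on this axis.

yes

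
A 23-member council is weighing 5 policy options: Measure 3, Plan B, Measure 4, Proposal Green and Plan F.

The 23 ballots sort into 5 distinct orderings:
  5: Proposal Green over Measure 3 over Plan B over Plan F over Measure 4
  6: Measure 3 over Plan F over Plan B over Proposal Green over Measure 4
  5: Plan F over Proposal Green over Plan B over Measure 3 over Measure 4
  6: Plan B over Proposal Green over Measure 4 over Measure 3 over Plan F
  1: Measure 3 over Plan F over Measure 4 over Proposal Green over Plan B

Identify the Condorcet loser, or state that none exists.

Pairwise majorities:
Measure 3 vs Plan B: 5+6+1 = 12 for Measure 3, 11 for Plan B — Measure 3 by 12–11.
Measure 3 vs Measure 4: Measure 3 wins 17–6.
Measure 3 vs Proposal Green: 6+1 = 7 for Measure 3, 16 for Proposal Green — Proposal Green by 16–7.
Measure 3 vs Plan F: Measure 3 preferred on 5+6+6+1 = 18 ballots; Measure 3 wins 18–5.
Plan B–Measure 4: Plan B 22–1.
Plan B–Proposal Green: Plan B 12–11.
Plan B vs Plan F: Plan F wins 12–11.
Measure 4 vs Proposal Green: 1 to 22, Proposal Green.
Measure 4–Plan F: Plan F 17–6.
Proposal Green vs Plan F: Plan F, 12–11.
Measure 4 is beaten in every head-to-head and is the Condorcet loser.

Measure 4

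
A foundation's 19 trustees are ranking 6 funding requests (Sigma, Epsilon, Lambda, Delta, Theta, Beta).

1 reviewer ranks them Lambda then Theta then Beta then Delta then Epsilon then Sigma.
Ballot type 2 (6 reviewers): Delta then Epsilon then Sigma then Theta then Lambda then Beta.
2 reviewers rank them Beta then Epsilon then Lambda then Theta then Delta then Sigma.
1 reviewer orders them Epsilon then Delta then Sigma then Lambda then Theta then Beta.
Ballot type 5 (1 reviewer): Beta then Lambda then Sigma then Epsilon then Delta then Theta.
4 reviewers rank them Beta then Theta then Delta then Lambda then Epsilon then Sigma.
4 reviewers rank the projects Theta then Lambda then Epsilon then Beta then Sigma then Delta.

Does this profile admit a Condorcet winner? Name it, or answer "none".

none

Pairwise majorities:
Sigma vs Epsilon: Epsilon, 18–1.
Sigma vs Lambda: Lambda, 12–7.
Sigma–Delta: Delta 14–5.
Sigma–Theta: Theta 11–8.
Sigma–Beta: Beta 12–7.
Epsilon vs Lambda: Lambda wins 10–9.
Epsilon vs Delta: Delta wins 11–8.
Epsilon–Theta: Epsilon 10–9.
Epsilon vs Beta: Epsilon, 11–8.
Lambda vs Delta: Delta, 11–8.
Lambda–Theta: Theta 14–5.
Lambda vs Beta: Lambda, 12–7.
Delta vs Theta: Theta, 11–8.
Delta vs Beta: Beta wins 12–7.
Theta vs Beta: Theta wins 12–7.
Every project loses at least once (Sigma loses to Epsilon; Epsilon loses to Lambda; Lambda loses to Delta; Delta loses to Theta; Theta loses to Epsilon; Beta loses to Epsilon). The majority relation contains the cycle Epsilon > Theta > Lambda > Epsilon, so there is no Condorcet winner.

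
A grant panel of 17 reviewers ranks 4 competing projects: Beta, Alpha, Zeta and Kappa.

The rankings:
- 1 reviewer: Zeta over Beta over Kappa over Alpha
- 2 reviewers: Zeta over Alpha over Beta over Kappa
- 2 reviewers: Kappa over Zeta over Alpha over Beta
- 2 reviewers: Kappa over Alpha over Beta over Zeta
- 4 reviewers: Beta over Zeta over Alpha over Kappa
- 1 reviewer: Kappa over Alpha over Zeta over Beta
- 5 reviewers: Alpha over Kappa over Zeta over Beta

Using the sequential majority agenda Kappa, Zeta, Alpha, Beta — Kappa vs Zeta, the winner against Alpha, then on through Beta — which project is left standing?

Alpha

Round 1: Kappa vs Zeta — 10–7, Kappa advances.
Round 2: Kappa vs Alpha — 6–11, Alpha advances.
Round 3: Alpha vs Beta — 12–5, Alpha advances.
Alpha survives the agenda.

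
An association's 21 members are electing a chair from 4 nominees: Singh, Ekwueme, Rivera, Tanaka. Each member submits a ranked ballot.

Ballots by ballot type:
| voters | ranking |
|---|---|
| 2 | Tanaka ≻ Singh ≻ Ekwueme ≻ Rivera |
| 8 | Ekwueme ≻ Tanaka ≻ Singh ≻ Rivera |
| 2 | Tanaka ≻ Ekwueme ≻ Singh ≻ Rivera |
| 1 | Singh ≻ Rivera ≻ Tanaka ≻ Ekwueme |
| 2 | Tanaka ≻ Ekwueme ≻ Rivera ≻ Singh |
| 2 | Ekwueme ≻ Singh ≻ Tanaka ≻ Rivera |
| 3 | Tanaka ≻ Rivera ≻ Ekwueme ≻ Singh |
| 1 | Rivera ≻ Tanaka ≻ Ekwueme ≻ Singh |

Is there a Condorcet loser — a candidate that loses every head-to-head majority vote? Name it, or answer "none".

Rivera

Head-to-head results (21 voters):
Singh–Ekwueme: Ekwueme 18–3.
Singh vs Rivera: 15 to 6, Singh.
Singh–Tanaka: Tanaka 18–3.
Ekwueme vs Rivera: Ekwueme preferred on 2+8+2+2+2 = 16 ballots; Ekwueme wins 16–5.
Ekwueme vs Tanaka: Tanaka, 11–10.
Rivera vs Tanaka: Tanaka, 19–2.
Rivera is beaten in every head-to-head and is the Condorcet loser.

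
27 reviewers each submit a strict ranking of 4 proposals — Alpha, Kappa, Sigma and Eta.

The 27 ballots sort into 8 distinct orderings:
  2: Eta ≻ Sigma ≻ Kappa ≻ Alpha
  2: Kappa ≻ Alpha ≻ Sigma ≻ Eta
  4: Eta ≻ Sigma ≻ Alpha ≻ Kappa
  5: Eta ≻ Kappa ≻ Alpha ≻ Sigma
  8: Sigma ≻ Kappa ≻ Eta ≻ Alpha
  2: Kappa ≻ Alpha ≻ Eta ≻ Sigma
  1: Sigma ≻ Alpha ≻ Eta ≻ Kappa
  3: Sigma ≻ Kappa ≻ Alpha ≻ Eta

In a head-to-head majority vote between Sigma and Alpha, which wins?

Ballots ranking Sigma above Alpha: 2 + 4 + 8 + 1 + 3 = 18.
Ballots ranking Alpha above Sigma: 27 − 18 = 9.
Sigma wins the head-to-head 18–9.

Sigma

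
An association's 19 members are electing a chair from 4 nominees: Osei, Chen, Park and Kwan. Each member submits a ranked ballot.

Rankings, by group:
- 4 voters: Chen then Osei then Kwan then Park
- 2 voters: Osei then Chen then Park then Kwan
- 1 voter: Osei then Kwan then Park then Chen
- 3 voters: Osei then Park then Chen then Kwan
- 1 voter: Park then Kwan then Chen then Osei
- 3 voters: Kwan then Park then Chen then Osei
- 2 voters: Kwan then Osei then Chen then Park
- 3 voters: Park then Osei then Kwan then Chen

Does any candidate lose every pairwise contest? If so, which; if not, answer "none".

Chen

Head-to-head results (19 voters):
Osei–Chen: Osei 11–8.
Osei vs Park: Osei wins 12–7.
Osei vs Kwan: Osei, 13–6.
Chen vs Park: 4+2+2 = 8 for Chen, 11 for Park — Park by 11–8.
Chen–Kwan: Kwan 10–9.
Park vs Kwan: Park preferred on 2+3+1+3 = 9 ballots; Kwan wins 10–9.
Chen loses to every other candidate — it is the Condorcet loser.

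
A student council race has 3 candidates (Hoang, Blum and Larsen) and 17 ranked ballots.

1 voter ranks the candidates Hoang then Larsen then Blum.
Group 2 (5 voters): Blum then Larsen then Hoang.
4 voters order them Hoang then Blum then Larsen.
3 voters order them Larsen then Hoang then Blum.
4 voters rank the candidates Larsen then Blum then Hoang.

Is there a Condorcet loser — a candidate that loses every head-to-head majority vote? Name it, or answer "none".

Pairwise majorities:
Hoang–Blum: Blum 9–8.
Hoang vs Larsen: Hoang is ranked higher on 1+4 = 5 ballots, Larsen on 12. Larsen wins 12–5.
Blum–Larsen: Blum 9–8.
Hoang is beaten in every head-to-head and is the Condorcet loser.

Hoang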